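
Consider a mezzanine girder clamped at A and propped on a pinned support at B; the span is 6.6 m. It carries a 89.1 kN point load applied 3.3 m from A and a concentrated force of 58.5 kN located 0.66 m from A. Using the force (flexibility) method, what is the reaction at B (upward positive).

R_B = 28.69 kN

Take the reaction at B as the redundant and release it; the primary structure is a cantilever fixed at A.
Deflection at B on the released cantilever, summing each load's contribution:
  point load 89.1 at a = 3.3: Pa²(3L − a)/(6EI) = 2668/EI
  point load 58.5 at a = 0.66: Pa²(3L − a)/(6EI) = 81.29/EI
  δ_0 = 2750/EI
Flexibility coefficient — unit upward force at B: δ_{BB} = L³/(3EI) = 95.83/EI.
The prop prevents deflection at B: R_B = δ_0/δ_{BB} = 2750/95.83 = 28.69 kN.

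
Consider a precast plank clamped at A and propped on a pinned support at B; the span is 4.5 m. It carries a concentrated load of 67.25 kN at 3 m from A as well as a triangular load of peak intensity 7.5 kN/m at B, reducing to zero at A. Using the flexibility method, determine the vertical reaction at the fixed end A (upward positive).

Choose R_B as the redundant. The primary structure is the cantilever fixed at A.
Free-end deflection of the primary structure under the applied loading (downward +):
  point load 67.25 at a = 3: Pa²(3L − a)/(6EI) = 1059/EI
  triangular load, peak 7.5 at the free end: 11w₀L⁴/(120EI) = 281.9/EI
  δ_0 = 1341/EI
Flexibility coefficient — unit upward force at B: δ_{BB} = L³/(3EI) = 30.38/EI.
Compatibility at B: δ_0 − R_B·δ_{BB} = 0, so R_B = 1341/30.38 = 44.15 kN.
Vertical equilibrium: R_A = ΣP − R_B = 84.12 − 44.15 = 39.97 kN.

R_A = 39.97 kN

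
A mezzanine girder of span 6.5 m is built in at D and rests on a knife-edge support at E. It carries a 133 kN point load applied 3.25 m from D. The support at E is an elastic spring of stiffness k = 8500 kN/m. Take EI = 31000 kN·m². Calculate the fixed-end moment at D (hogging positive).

M_D = 172.4 kN·m

Release the roller at E. Primary structure: cantilever fixed at D.
Deflection at E on the released cantilever, summing each load's contribution:
  point load 133 at a = 3.25: Pa²(3L − a)/(6EI) = 3805/EI
Tip deflection under a unit load at E: L³/(3EI) = 91.54/EI.
With EI = 31000 kN·m²: δ_0 = 0.12273 m and δ_{EE} = 0.002953 m/kN.
Compatibility — the spring shortens by R_E/k under the reaction it provides: δ_0 − R_E·δ_{EE} = R_E/k. With 1/k = 0.000118 m/kN, R_E = δ_0 / (δ_{EE} + 1/k) = 0.12273 / (0.002953 + 0.000118) = 39.97 kN.
Moment equilibrium about D: M_D = Σ(load moments about D) − R_E·L = 432.2 − 39.97×6.5 = 172.4 kN·m.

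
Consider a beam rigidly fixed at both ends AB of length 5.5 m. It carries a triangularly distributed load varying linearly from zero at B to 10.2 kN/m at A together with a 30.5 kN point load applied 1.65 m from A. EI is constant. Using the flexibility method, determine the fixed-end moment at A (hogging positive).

M_A = 40.09 kN·m

Release both end moments; the primary structure is a simply-supported span AB with redundants M_A and M_B.
End rotations of the released simple span under the applied load (×1/EI):
  at A: triangular load, peak 10.2: w₀L³/(45EI) = 37.71/EI
  at B: triangular load, peak 10.2: 7w₀L³/(360EI) = 33/EI
  at A: point load 30.5 at a = 1.65: Pab(L + b)/(6LEI) = 54.9/EI
  at B: point load 30.5 at a = 1.65: Pab(L + a)/(6LEI) = 41.98/EI
  θ_A0 = 92.61/EI,  θ_B0 = 74.98/EI
Flexibility coefficients: a unit moment at one end gives L/(3EI) there and L/(6EI) at the far end, so f₁₁ = f₂₂ = 1.833/EI and f₁₂ = f₂₁ = 0.9167/EI.
Compatibility — zero rotation at each built-in end:
  1.833 M_A + 0.9167 M_B = 92.61
  0.9167 M_A + 1.833 M_B = 74.98
Solving the pair gives M_A = 40.09 kN·m and M_B = 20.85 kN·m (hogging).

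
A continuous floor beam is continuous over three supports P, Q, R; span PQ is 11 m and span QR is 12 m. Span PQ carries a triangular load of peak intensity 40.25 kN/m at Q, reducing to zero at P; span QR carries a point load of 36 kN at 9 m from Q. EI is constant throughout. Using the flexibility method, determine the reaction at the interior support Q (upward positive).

R_Q = 188.2 kN

Insert a hinge at Q; M_Q is the redundant, and each span becomes simply supported.
End slopes at the hinge Q, treating each span as simply supported:
  span PQ: triangular load, peak 40.25: w₀L³/(45EI) = 1191/EI
  span QR: point load 36 at a = 9: Pab(L + b)/(6LEI) = 202.5/EI
  relative rotation θ_0 = (1191 + 202.5)/EI = 1393/EI
A unit hogging moment at Q produces rotation L₁/(3EI) + L₂/(3EI) = 7.667/EI.
Compatibility: M_Q·(L₁+L₂)/(3EI) = θ_0, giving M_Q = 181.7 kN·m (hogging).
Span PQ, ΣM about P with M_Q applied at Q: R_Q^{PQ}·11 = 1623 + 181.7, so R_Q^{PQ} = 164.1 kN and R_P = 221.4 − 164.1 = 57.27 kN.
Span QR, ΣM about R: R_Q^{QR}·12 = 108 + 181.7, so R_Q^{QR} = 24.14 kN and R_R = 36 − 24.14 = 11.86 kN.
R_Q = 164.1 + 24.14 = 188.2 kN.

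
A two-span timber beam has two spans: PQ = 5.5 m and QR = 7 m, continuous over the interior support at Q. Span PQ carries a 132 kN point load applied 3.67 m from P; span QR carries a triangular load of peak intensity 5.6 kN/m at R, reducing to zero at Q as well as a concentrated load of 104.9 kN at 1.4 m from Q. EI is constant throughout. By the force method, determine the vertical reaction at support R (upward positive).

Insert a hinge at Q; M_Q is the redundant, and each span becomes simply supported.
End slopes at the hinge Q, treating each span as simply supported:
  span PQ: point load 132 at a = 3.67: Pab(L + a)/(6LEI) = 246.3/EI
  span QR: triangular load, peak 5.6: 7w₀L³/(360EI) = 37.35/EI
  span QR: point load 104.9 at a = 1.4: Pab(L + b)/(6LEI) = 246.7/EI
  relative rotation θ_0 = (246.3 + 284.1)/EI = 530.4/EI
A unit hogging moment at Q produces rotation L₁/(3EI) + L₂/(3EI) = 4.167/EI.
Compatibility: M_Q·(L₁+L₂)/(3EI) = θ_0, giving M_Q = 127.3 kN·m (hogging).
Span QR, ΣM about R: R_Q^{QR}·7 = 633.2 + 127.3, so R_Q^{QR} = 108.6 kN and R_R = 124.5 − 108.6 = 15.86 kN.

R_R = 15.86 kN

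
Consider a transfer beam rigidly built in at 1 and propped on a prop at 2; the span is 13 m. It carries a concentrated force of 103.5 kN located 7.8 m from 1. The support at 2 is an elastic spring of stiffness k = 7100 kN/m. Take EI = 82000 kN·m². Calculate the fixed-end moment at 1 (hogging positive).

Choose R_2 as the redundant. The primary structure is the cantilever fixed at 1.
Deflection at 2 on the released cantilever, summing each load's contribution:
  point load 103.5 at a = 7.8: Pa²(3L − a)/(6EI) = 32744/EI
Tip deflection under a unit load at 2: L³/(3EI) = 732.3/EI.
With EI = 82000 kN·m²: δ_0 = 0.39932 m and δ_{22} = 0.008931 m/kN.
Compatibility — the spring shortens by R_2/k under the reaction it provides: δ_0 − R_2·δ_{22} = R_2/k. With 1/k = 0.000141 m/kN, R_2 = δ_0 / (δ_{22} + 1/k) = 0.39932 / (0.008931 + 0.000141) = 44.02 kN.
Moment equilibrium about 1: M_1 = Σ(load moments about 1) − R_2·L = 807.3 − 44.02×13 = 235.1 kN·m.

M_1 = 235.1 kN·m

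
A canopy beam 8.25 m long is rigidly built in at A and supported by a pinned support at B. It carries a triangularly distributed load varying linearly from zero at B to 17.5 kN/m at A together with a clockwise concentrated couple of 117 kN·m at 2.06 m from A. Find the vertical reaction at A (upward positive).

R_A = 48.45 kN

Remove the prop at B; the released (primary) structure is a cantilever built in at A.
Primary-structure tip deflection at B by superposition:
  triangular load, peak 17.5 at the fixed end: w₀L⁴/(30EI) = 2702/EI
  clockwise couple 117 at a = 2.06: M₀a(2L − a)/(2EI) = 1740/EI
  δ_0 = 4442/EI
Tip deflection under a unit load at B: L³/(3EI) = 187.2/EI.
Compatibility at B: δ_0 − R_B·δ_{BB} = 0, so R_B = 4442/187.2 = 23.73 kN.
Vertical equilibrium: R_A = ΣP − R_B = 72.19 − 23.73 = 48.45 kN.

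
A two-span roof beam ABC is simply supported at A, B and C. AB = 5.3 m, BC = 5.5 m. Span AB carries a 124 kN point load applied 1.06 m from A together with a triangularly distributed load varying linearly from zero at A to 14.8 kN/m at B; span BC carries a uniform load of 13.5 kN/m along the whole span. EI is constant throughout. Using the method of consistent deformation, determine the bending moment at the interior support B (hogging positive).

Release continuity at B by inserting a hinge; the redundant is the internal moment M_B. The primary structure is two simply-supported spans AB and BC.
Discontinuity in slope at B on the released structure — sum the simple-span end rotations:
  span AB: point load 124 at a = 1.06: Pab(L + a)/(6LEI) = 111.5/EI
  span AB: triangular load, peak 14.8: w₀L³/(45EI) = 48.96/EI
  span BC: UDL 13.5: wL³/(24EI) = 93.59/EI
  relative rotation θ_0 = (160.4 + 93.59)/EI = 254/EI
A unit hogging moment at B produces rotation L₁/(3EI) + L₂/(3EI) = 3.6/EI.
Slope continuity at B: θ_0 = M_B·3.6/EI, so M_B = 254/3.6 = 70.56 kN·m (hogging).

M_B = 70.56 kN·m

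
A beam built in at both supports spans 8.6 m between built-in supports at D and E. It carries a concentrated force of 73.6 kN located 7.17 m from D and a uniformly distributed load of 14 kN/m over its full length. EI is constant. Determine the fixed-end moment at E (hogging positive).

M_E = 159.4 kN·m

Take the two fixed-end moments M_D, M_E as redundants; the released structure is the simple span DE.
Simple-span end rotations at D and E under the given loads:
  at D: point load 73.6 at a = 7.17: Pab(L + b)/(6LEI) = 146.7/EI
  at E: point load 73.6 at a = 7.17: Pab(L + a)/(6LEI) = 230.6/EI
  at D: UDL 14: wL³/(24EI) = 371/EI
  at E: UDL 14: wL³/(24EI) = 371/EI
  θ_D0 = 517.7/EI,  θ_E0 = 601.7/EI
Flexibility coefficients: a unit moment at one end gives L/(3EI) there and L/(6EI) at the far end, so f₁₁ = f₂₂ = 2.867/EI and f₁₂ = f₂₁ = 1.433/EI.
Compatibility — zero rotation at each built-in end:
  2.867 M_D + 1.433 M_E = 517.7
  1.433 M_D + 2.867 M_E = 601.7
Solving the pair gives M_D = 100.9 kN·m and M_E = 159.4 kN·m (hogging).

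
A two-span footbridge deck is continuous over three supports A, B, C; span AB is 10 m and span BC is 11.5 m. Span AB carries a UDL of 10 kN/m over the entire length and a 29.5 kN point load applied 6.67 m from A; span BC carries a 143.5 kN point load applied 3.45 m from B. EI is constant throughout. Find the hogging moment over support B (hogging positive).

M_B = 241.1 kN·m

Insert a hinge at B; M_B is the redundant, and each span becomes simply supported.
Discontinuity in slope at B on the released structure — sum the simple-span end rotations:
  span AB: UDL 10: wL³/(24EI) = 416.7/EI
  span AB: point load 29.5 at a = 6.67: Pab(L + a)/(6LEI) = 182/EI
  span BC: point load 143.5 at a = 3.45: Pab(L + b)/(6LEI) = 1129/EI
  relative rotation θ_0 = (598.7 + 1129)/EI = 1728/EI
A unit hogging moment at B produces rotation L₁/(3EI) + L₂/(3EI) = 7.167/EI.
Slope continuity at B: θ_0 = M_B·7.167/EI, so M_B = 1728/7.167 = 241.1 kN·m (hogging).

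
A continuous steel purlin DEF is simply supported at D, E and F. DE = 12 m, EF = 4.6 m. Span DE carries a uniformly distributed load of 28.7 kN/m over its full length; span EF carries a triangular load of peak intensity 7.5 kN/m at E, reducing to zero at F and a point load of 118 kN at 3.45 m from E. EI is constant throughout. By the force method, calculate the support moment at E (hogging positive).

M_E = 394 kN·m

Release continuity at E by inserting a hinge; the redundant is the internal moment M_E. The primary structure is two simply-supported spans DE and EF.
Rotations at E on the released spans (each span's end-slope, ×1/EI):
  span DE: UDL 28.7: wL³/(24EI) = 2066/EI
  span EF: triangular load, peak 7.5: w₀L³/(45EI) = 16.22/EI
  span EF: point load 118 at a = 3.45: Pab(L + b)/(6LEI) = 97.53/EI
  relative rotation θ_0 = (2066 + 113.8)/EI = 2180/EI
A unit hogging moment at E produces rotation L₁/(3EI) + L₂/(3EI) = 5.533/EI.
Slope continuity at E: θ_0 = M_E·5.533/EI, so M_E = 2180/5.533 = 394 kN·m (hogging).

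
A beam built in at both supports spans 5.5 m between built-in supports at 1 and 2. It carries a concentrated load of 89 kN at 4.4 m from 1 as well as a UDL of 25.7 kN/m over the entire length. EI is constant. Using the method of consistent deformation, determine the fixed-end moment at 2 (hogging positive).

Take the two fixed-end moments M_1, M_2 as redundants; the released structure is the simple span 12.
Simple-span end rotations at 1 and 2 under the given loads:
  at 1: point load 89 at a = 4.4: Pab(L + b)/(6LEI) = 86.15/EI
  at 2: point load 89 at a = 4.4: Pab(L + a)/(6LEI) = 129.2/EI
  at 1: UDL 25.7: wL³/(24EI) = 178.2/EI
  at 2: UDL 25.7: wL³/(24EI) = 178.2/EI
  θ_10 = 264.3/EI,  θ_20 = 307.4/EI
Flexibility coefficients: a unit moment at one end gives L/(3EI) there and L/(6EI) at the far end, so f₁₁ = f₂₂ = 1.833/EI and f₁₂ = f₂₁ = 0.9167/EI.
Compatibility — zero rotation at each built-in end:
  1.833 M_1 + 0.9167 M_2 = 264.3
  0.9167 M_1 + 1.833 M_2 = 307.4
Solving the pair gives M_1 = 80.45 kN·m and M_2 = 127.4 kN·m (hogging).

M_2 = 127.4 kN·m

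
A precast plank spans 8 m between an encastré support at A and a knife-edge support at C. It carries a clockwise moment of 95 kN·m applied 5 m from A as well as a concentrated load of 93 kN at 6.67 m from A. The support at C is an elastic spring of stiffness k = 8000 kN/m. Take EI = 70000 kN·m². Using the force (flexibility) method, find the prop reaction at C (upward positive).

R_C = 81.17 kN

Remove the prop at C; the released (primary) structure is a cantilever built in at A.
Deflection at C on the released cantilever, summing each load's contribution:
  clockwise couple 95 at a = 5: M₀a(2L − a)/(2EI) = 2612/EI
  point load 93 at a = 6.67: Pa²(3L − a)/(6EI) = 11950/EI
  δ_0 = 14563/EI
Flexibility coefficient — unit upward force at C: δ_{CC} = L³/(3EI) = 170.7/EI.
With EI = 70000 kN·m²: δ_0 = 0.20804 m and δ_{CC} = 0.002438 m/kN.
Compatibility — the spring shortens by R_C/k under the reaction it provides: δ_0 − R_C·δ_{CC} = R_C/k. With 1/k = 0.000125 m/kN, R_C = δ_0 / (δ_{CC} + 1/k) = 0.20804 / (0.002438 + 0.000125) = 81.17 kN.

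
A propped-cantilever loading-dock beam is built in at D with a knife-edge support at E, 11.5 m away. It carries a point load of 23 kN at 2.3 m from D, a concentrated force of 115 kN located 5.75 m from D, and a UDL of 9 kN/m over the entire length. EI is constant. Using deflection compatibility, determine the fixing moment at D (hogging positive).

Release the roller at E. Primary structure: cantilever fixed at D.
Deflection at E on the released cantilever, summing each load's contribution:
  point load 23 at a = 2.3: Pa²(3L − a)/(6EI) = 653/EI
  point load 115 at a = 5.75: Pa²(3L − a)/(6EI) = 18219/EI
  UDL 9: wL⁴/(8EI) = 19676/EI
  δ_0 = 38548/EI
Flexibility coefficient — unit upward force at E: δ_{EE} = L³/(3EI) = 507/EI.
Compatibility at E: δ_0 − R_E·δ_{EE} = 0, so R_E = 38548/507 = 76.04 kN.
Moment equilibrium about D: M_D = Σ(load moments about D) − R_E·L = 1309 − 76.04×11.5 = 434.8 kN·m.

M_D = 434.8 kN·m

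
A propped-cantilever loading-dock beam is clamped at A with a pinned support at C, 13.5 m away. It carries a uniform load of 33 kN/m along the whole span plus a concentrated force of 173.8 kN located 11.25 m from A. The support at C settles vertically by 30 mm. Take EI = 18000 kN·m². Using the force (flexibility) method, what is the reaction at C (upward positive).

Choose R_C as the redundant. The primary structure is the cantilever fixed at A.
Primary-structure tip deflection at C by superposition:
  UDL 33: wL⁴/(8EI) = 137012/EI
  point load 173.8 at a = 11.25: Pa²(3L − a)/(6EI) = 107233/EI
  δ_0 = 244245/EI
Flexibility coefficient — unit upward force at C: δ_{CC} = L³/(3EI) = 820.1/EI.
With EI = 18000 kN·m²: δ_0 = 13.569 m and δ_{CC} = 0.045562 m/kN.
Compatibility — the beam at C must follow the support down by 0.03 m: δ_0 − R_C·δ_{CC} = 0.03, so R_C = (13.569 − 0.03)/0.045562 = 297.2 kN.

R_C = 297.2 kN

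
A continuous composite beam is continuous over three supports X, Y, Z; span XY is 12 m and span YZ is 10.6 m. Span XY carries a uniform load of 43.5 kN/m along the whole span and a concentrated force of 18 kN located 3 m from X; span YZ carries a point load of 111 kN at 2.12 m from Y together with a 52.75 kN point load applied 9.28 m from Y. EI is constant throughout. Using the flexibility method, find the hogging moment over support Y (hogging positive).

M_Y = 524.7 kN·m

Insert a hinge at Y; M_Y is the redundant, and each span becomes simply supported.
End slopes at the hinge Y, treating each span as simply supported:
  span XY: UDL 43.5: wL³/(24EI) = 3132/EI
  span XY: point load 18 at a = 3: Pab(L + a)/(6LEI) = 101.2/EI
  span YZ: point load 111 at a = 2.12: Pab(L + b)/(6LEI) = 598.7/EI
  span YZ: point load 52.75 at a = 9.28: Pab(L + b)/(6LEI) = 121.1/EI
  relative rotation θ_0 = (3233 + 719.8)/EI = 3953/EI
A unit hogging moment at Y produces rotation L₁/(3EI) + L₂/(3EI) = 7.533/EI.
Slope continuity at Y: θ_0 = M_Y·7.533/EI, so M_Y = 3953/7.533 = 524.7 kN·m (hogging).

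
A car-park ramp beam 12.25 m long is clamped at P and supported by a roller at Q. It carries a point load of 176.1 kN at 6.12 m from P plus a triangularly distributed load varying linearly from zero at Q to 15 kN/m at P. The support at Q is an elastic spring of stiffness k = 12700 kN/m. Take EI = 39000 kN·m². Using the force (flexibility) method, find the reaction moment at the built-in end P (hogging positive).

Choose R_Q as the redundant. The primary structure is the cantilever fixed at P.
Downward deflection at the released point Q due to the loads:
  point load 176.1 at a = 6.12: Pa²(3L − a)/(6EI) = 33671/EI
  triangular load, peak 15 at the fixed end: w₀L⁴/(30EI) = 11259/EI
  δ_0 = 44931/EI
Tip deflection under a unit load at Q: L³/(3EI) = 612.8/EI.
With EI = 39000 kN·m²: δ_0 = 1.1521 m and δ_{QQ} = 0.015712 m/kN.
Compatibility — the spring shortens by R_Q/k under the reaction it provides: δ_0 − R_Q·δ_{QQ} = R_Q/k. With 1/k = 0.000079 m/kN, R_Q = δ_0 / (δ_{QQ} + 1/k) = 1.1521 / (0.015712 + 0.000079) = 72.96 kN.
Moment equilibrium about P: M_P = Σ(load moments about P) − R_Q·L = 1453 − 72.96×12.25 = 559.1 kN·m.

M_P = 559.1 kN·m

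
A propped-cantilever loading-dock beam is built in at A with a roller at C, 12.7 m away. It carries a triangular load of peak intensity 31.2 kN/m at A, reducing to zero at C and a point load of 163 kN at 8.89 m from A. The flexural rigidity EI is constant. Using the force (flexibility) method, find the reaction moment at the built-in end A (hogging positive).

Take the reaction at C as the redundant and release it; the primary structure is a cantilever fixed at A.
Downward deflection at the released point C due to the loads:
  triangular load, peak 31.2 at the fixed end: w₀L⁴/(30EI) = 27055/EI
  point load 163 at a = 8.89: Pa²(3L − a)/(6EI) = 62715/EI
  δ_0 = 89770/EI
Flexibility coefficient — unit upward force at C: δ_{CC} = L³/(3EI) = 682.8/EI.
The prop prevents deflection at C: R_C = δ_0/δ_{CC} = 89770/682.8 = 131.5 kN.
Moment equilibrium about A: M_A = Σ(load moments about A) − R_C·L = 2288 − 131.5×12.7 = 618.1 kN·m.

M_A = 618.1 kN·m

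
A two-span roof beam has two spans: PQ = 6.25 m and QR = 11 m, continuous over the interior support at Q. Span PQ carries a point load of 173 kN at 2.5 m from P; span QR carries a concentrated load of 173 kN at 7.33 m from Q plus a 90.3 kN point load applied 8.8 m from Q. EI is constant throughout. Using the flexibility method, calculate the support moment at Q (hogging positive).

M_Q = 306.5 kN·m

Insert a hinge at Q; M_Q is the redundant, and each span becomes simply supported.
Rotations at Q on the released spans (each span's end-slope, ×1/EI):
  span PQ: point load 173 at a = 2.5: Pab(L + a)/(6LEI) = 378.4/EI
  span QR: point load 173 at a = 7.33: Pab(L + b)/(6LEI) = 1034/EI
  span QR: point load 90.3 at a = 8.8: Pab(L + b)/(6LEI) = 349.6/EI
  relative rotation θ_0 = (378.4 + 1384)/EI = 1763/EI
A unit hogging moment at Q produces rotation L₁/(3EI) + L₂/(3EI) = 5.75/EI.
Compatibility: M_Q·(L₁+L₂)/(3EI) = θ_0, giving M_Q = 306.5 kN·m (hogging).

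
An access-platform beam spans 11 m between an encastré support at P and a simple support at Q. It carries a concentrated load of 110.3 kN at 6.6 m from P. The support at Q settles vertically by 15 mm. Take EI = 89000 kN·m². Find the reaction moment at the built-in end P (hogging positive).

Remove the prop at Q; the released (primary) structure is a cantilever built in at P.
Primary-structure tip deflection at Q by superposition:
  point load 110.3 at a = 6.6: Pa²(3L − a)/(6EI) = 21141/EI
Flexibility coefficient — unit upward force at Q: δ_{QQ} = L³/(3EI) = 443.7/EI.
With EI = 89000 kN·m²: δ_0 = 0.23753 m and δ_{QQ} = 0.004985 m/kN.
Compatibility — the beam at Q must follow the support down by 0.015 m: δ_0 − R_Q·δ_{QQ} = 0.015, so R_Q = (0.23753 − 0.015)/0.004985 = 44.64 kN.
Moment equilibrium about P: M_P = Σ(load moments about P) − R_Q·L = 728 − 44.64×11 = 236.9 kN·m.

M_P = 236.9 kN·m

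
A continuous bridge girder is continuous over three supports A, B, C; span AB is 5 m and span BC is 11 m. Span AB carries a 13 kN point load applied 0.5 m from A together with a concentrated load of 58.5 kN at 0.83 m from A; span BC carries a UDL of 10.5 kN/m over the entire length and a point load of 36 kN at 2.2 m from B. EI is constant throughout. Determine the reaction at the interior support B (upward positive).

R_B = 143.2 kN

Insert a hinge at B; M_B is the redundant, and each span becomes simply supported.
Rotations at B on the released spans (each span's end-slope, ×1/EI):
  span AB: point load 13 at a = 0.5: Pab(L + a)/(6LEI) = 5.362/EI
  span AB: point load 58.5 at a = 0.83: Pab(L + a)/(6LEI) = 39.35/EI
  span BC: UDL 10.5: wL³/(24EI) = 582.3/EI
  span BC: point load 36 at a = 2.2: Pab(L + b)/(6LEI) = 209.1/EI
  relative rotation θ_0 = (44.71 + 791.4)/EI = 836.1/EI
A unit hogging moment at B produces rotation L₁/(3EI) + L₂/(3EI) = 5.333/EI.
Slope continuity at B: θ_0 = M_B·5.333/EI, so M_B = 836.1/5.333 = 156.8 kN·m (hogging).
Span AB, ΣM about A with M_B applied at B: R_B^{AB}·5 = 55.05 + 156.8, so R_B^{AB} = 42.37 kN and R_A = 71.5 − 42.37 = 29.13 kN.
Span BC, ΣM about C: R_B^{BC}·11 = 952 + 156.8, so R_B^{BC} = 100.8 kN and R_C = 151.5 − 100.8 = 50.7 kN.
R_B = 42.37 + 100.8 = 143.2 kN.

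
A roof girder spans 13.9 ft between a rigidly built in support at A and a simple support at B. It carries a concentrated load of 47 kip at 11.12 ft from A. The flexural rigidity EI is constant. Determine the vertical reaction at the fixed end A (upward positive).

R_A = 13.91 kip

Choose R_B as the redundant. The primary structure is the cantilever fixed at A.
Free-end deflection of the primary structure under the applied loading (downward +):
  point load 47 at a = 11.12: Pa²(3L − a)/(6EI) = 29621/EI
Flexibility coefficient — unit upward force at B: δ_{BB} = L³/(3EI) = 895.2/EI.
The prop prevents deflection at B: R_B = δ_0/δ_{BB} = 29621/895.2 = 33.09 kip.
Vertical equilibrium: R_A = ΣP − R_B = 47 − 33.09 = 13.91 kip.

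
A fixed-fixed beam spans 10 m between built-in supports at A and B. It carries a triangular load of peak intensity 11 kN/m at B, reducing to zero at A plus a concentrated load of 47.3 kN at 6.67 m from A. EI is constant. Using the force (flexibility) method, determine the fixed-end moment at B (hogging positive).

M_B = 125.1 kN·m

Take the two fixed-end moments M_A, M_B as redundants; the released structure is the simple span AB.
Simple-span end rotations at A and B under the given loads:
  at A: triangular load, peak 11: 7w₀L³/(360EI) = 213.9/EI
  at B: triangular load, peak 11: w₀L³/(45EI) = 244.4/EI
  at A: point load 47.3 at a = 6.67: Pab(L + b)/(6LEI) = 233.4/EI
  at B: point load 47.3 at a = 6.67: Pab(L + a)/(6LEI) = 291.9/EI
  θ_A0 = 447.3/EI,  θ_B0 = 536.3/EI
Flexibility coefficients: a unit moment at one end gives L/(3EI) there and L/(6EI) at the far end, so f₁₁ = f₂₂ = 3.333/EI and f₁₂ = f₂₁ = 1.667/EI.
Compatibility — zero rotation at each built-in end:
  3.333 M_A + 1.667 M_B = 447.3
  1.667 M_A + 3.333 M_B = 536.3
Solving the pair gives M_A = 71.65 kN·m and M_B = 125.1 kN·m (hogging).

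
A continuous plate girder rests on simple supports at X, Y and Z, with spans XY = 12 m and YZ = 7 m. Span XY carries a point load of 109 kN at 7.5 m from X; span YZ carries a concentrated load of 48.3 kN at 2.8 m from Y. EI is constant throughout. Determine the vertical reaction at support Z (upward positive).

Release continuity at Y by inserting a hinge; the redundant is the internal moment M_Y. The primary structure is two simply-supported spans XY and YZ.
Rotations at Y on the released spans (each span's end-slope, ×1/EI):
  span XY: point load 109 at a = 7.5: Pab(L + a)/(6LEI) = 996.3/EI
  span YZ: point load 48.3 at a = 2.8: Pab(L + b)/(6LEI) = 151.5/EI
  relative rotation θ_0 = (996.3 + 151.5)/EI = 1148/EI
A unit hogging moment at Y produces rotation L₁/(3EI) + L₂/(3EI) = 6.333/EI.
Compatibility: M_Y·(L₁+L₂)/(3EI) = θ_0, giving M_Y = 181.2 kN·m (hogging).
Span YZ, ΣM about Z: R_Y^{YZ}·7 = 202.9 + 181.2, so R_Y^{YZ} = 54.87 kN and R_Z = 48.3 − 54.87 = -6.57 kN.

R_Z = -6.57 kN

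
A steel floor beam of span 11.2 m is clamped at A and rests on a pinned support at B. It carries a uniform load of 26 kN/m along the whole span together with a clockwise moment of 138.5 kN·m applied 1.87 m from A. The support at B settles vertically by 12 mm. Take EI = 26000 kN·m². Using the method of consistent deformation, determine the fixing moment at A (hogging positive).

M_A = 490.1 kN·m

Release the roller at B. Primary structure: cantilever fixed at A.
Downward deflection at the released point B due to the loads:
  UDL 26: wL⁴/(8EI) = 51139/EI
  clockwise couple 138.5 at a = 1.87: M₀a(2L − a)/(2EI) = 2659/EI
  δ_0 = 53798/EI
Flexibility coefficient — unit upward force at B: δ_{BB} = L³/(3EI) = 468.3/EI.
With EI = 26000 kN·m²: δ_0 = 2.0692 m and δ_{BB} = 0.018012 m/kN.
Compatibility — the beam at B must follow the support down by 0.012 m: δ_0 − R_B·δ_{BB} = 0.012, so R_B = (2.0692 − 0.012)/0.018012 = 114.2 kN.
Moment equilibrium about A: M_A = Σ(load moments about A) − R_B·L = 1769 − 114.2×11.2 = 490.1 kN·m.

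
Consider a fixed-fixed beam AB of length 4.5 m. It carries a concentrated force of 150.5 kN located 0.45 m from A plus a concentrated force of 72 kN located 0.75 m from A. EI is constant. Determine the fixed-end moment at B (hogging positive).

Release both end moments; the primary structure is a simply-supported span AB with redundants M_A and M_B.
End rotations of the released simple span under the applied load (×1/EI):
  at A: point load 150.5 at a = 0.45: Pab(L + b)/(6LEI) = 86.86/EI
  at B: point load 150.5 at a = 0.45: Pab(L + a)/(6LEI) = 50.29/EI
  at A: point load 72 at a = 0.75: Pab(L + b)/(6LEI) = 61.88/EI
  at B: point load 72 at a = 0.75: Pab(L + a)/(6LEI) = 39.38/EI
  θ_A0 = 148.7/EI,  θ_B0 = 89.66/EI
Flexibility coefficients: a unit moment at one end gives L/(3EI) there and L/(6EI) at the far end, so f₁₁ = f₂₂ = 1.5/EI and f₁₂ = f₂₁ = 0.75/EI.
Compatibility — zero rotation at each built-in end:
  1.5 M_A + 0.75 M_B = 148.7
  0.75 M_A + 1.5 M_B = 89.66
Solving the pair gives M_A = 92.36 kN·m and M_B = 13.6 kN·m (hogging).

M_B = 13.6 kN·m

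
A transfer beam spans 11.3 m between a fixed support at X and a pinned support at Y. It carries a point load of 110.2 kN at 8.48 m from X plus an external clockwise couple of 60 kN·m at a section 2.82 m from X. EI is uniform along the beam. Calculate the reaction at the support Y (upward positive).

R_Y = 73.28 kN

Take the reaction at Y as the redundant and release it; the primary structure is a cantilever fixed at X.
Deflection at Y on the released cantilever, summing each load's contribution:
  point load 110.2 at a = 8.48: Pa²(3L − a)/(6EI) = 33574/EI
  clockwise couple 60 at a = 2.82: M₀a(2L − a)/(2EI) = 1673/EI
  δ_0 = 35247/EI
Flexibility coefficient — unit upward force at Y: δ_{YY} = L³/(3EI) = 481/EI.
The prop prevents deflection at Y: R_Y = δ_0/δ_{YY} = 35247/481 = 73.28 kN.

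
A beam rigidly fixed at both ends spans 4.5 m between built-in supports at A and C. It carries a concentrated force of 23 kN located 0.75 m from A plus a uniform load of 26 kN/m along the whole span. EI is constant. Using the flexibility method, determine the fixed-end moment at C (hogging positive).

M_C = 46.27 kN·m

Release both end moments; the primary structure is a simply-supported span AC with redundants M_A and M_C.
Simple-span end rotations at A and C under the given loads:
  at A: point load 23 at a = 0.75: Pab(L + b)/(6LEI) = 19.77/EI
  at C: point load 23 at a = 0.75: Pab(L + a)/(6LEI) = 12.58/EI
  at A: UDL 26: wL³/(24EI) = 98.72/EI
  at C: UDL 26: wL³/(24EI) = 98.72/EI
  θ_A0 = 118.5/EI,  θ_C0 = 111.3/EI
Flexibility coefficients: a unit moment at one end gives L/(3EI) there and L/(6EI) at the far end, so f₁₁ = f₂₂ = 1.5/EI and f₁₂ = f₂₁ = 0.75/EI.
Compatibility — zero rotation at each built-in end:
  1.5 M_A + 0.75 M_C = 118.5
  0.75 M_A + 1.5 M_C = 111.3
Solving the pair gives M_A = 55.85 kN·m and M_C = 46.27 kN·m (hogging).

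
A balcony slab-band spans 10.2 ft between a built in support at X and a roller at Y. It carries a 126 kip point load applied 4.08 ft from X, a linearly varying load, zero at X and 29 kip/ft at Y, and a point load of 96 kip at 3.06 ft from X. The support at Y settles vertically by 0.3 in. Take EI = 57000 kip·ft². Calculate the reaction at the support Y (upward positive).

Choose R_Y as the redundant. The primary structure is the cantilever fixed at X.
Free-end deflection of the primary structure under the applied loading (downward +):
  point load 126 at a = 4.08: Pa²(3L − a)/(6EI) = 9271/EI
  triangular load, peak 29 at the free end: 11w₀L⁴/(120EI) = 28775/EI
  point load 96 at a = 3.06: Pa²(3L − a)/(6EI) = 4126/EI
  δ_0 = 42171/EI
Flexibility coefficient — unit upward force at Y: δ_{YY} = L³/(3EI) = 353.7/EI.
With EI = 57000 kip·ft²: δ_0 = 0.73985 ft and δ_{YY} = 0.006206 ft/kip.
Compatibility — the beam at Y must follow the support down by 0.025 ft: δ_0 − R_Y·δ_{YY} = 0.025, so R_Y = (0.73985 − 0.025)/0.006206 = 115.2 kip.

R_Y = 115.2 kip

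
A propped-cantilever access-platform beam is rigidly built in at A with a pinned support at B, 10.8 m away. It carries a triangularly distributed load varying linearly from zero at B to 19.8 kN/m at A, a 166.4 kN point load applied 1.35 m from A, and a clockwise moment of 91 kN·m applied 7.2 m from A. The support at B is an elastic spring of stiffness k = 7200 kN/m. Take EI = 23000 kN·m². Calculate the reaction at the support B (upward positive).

R_B = 36.08 kN

Remove the prop at B; the released (primary) structure is a cantilever built in at A.
Primary-structure tip deflection at B by superposition:
  triangular load, peak 19.8 at the fixed end: w₀L⁴/(30EI) = 8979/EI
  point load 166.4 at a = 1.35: Pa²(3L − a)/(6EI) = 1569/EI
  clockwise couple 91 at a = 7.2: M₀a(2L − a)/(2EI) = 4717/EI
  δ_0 = 15266/EI
Tip deflection under a unit load at B: L³/(3EI) = 419.9/EI.
With EI = 23000 kN·m²: δ_0 = 0.66374 m and δ_{BB} = 0.018257 m/kN.
Compatibility — the spring shortens by R_B/k under the reaction it provides: δ_0 − R_B·δ_{BB} = R_B/k. With 1/k = 0.000139 m/kN, R_B = δ_0 / (δ_{BB} + 1/k) = 0.66374 / (0.018257 + 0.000139) = 36.08 kN.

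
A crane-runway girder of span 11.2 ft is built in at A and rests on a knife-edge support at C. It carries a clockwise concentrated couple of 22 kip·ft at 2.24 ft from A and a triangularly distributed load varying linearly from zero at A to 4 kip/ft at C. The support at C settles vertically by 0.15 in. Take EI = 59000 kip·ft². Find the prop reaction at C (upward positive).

R_C = 11.81 kip

Remove the prop at C; the released (primary) structure is a cantilever built in at A.
Downward deflection at the released point C due to the loads:
  clockwise couple 22 at a = 2.24: M₀a(2L − a)/(2EI) = 496.7/EI
  triangular load, peak 4 at the free end: 11w₀L⁴/(120EI) = 5770/EI
  δ_0 = 6266/EI
Flexibility coefficient — unit upward force at C: δ_{CC} = L³/(3EI) = 468.3/EI.
With EI = 59000 kip·ft²: δ_0 = 0.10621 ft and δ_{CC} = 0.007937 ft/kip.
Compatibility — the beam at C must follow the support down by 0.0125 ft: δ_0 − R_C·δ_{CC} = 0.0125, so R_C = (0.10621 − 0.0125)/0.007937 = 11.81 kip.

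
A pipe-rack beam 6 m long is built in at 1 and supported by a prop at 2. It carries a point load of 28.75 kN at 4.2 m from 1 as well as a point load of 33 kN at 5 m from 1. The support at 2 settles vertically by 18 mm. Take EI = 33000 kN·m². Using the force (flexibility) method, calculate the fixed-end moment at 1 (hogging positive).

Take the reaction at 2 as the redundant and release it; the primary structure is a cantilever fixed at 1.
Primary-structure tip deflection at 2 by superposition:
  point load 28.75 at a = 4.2: Pa²(3L − a)/(6EI) = 1166/EI
  point load 33 at a = 5: Pa²(3L − a)/(6EI) = 1788/EI
  δ_0 = 2954/EI
Flexibility coefficient — unit upward force at 2: δ_{22} = L³/(3EI) = 72/EI.
With EI = 33000 kN·m²: δ_0 = 0.089513 m and δ_{22} = 0.002182 m/kN.
Compatibility — the beam at 2 must follow the support down by 0.018 m: δ_0 − R_2·δ_{22} = 0.018, so R_2 = (0.089513 − 0.018)/0.002182 = 32.78 kN.
Moment equilibrium about 1: M_1 = Σ(load moments about 1) − R_2·L = 285.8 − 32.78×6 = 89.09 kN·m.

M_1 = 89.09 kN·m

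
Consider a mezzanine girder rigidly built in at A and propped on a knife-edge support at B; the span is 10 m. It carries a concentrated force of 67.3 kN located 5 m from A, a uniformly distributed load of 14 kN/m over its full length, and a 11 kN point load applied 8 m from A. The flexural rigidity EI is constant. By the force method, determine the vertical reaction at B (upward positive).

R_B = 81.28 kN

Take the reaction at B as the redundant and release it; the primary structure is a cantilever fixed at A.
Downward deflection at the released point B due to the loads:
  point load 67.3 at a = 5: Pa²(3L − a)/(6EI) = 7010/EI
  UDL 14: wL⁴/(8EI) = 17500/EI
  point load 11 at a = 8: Pa²(3L − a)/(6EI) = 2581/EI
  δ_0 = 27092/EI
Tip deflection under a unit load at B: L³/(3EI) = 333.3/EI.
Compatibility at B: δ_0 − R_B·δ_{BB} = 0, so R_B = 27092/333.3 = 81.28 kN.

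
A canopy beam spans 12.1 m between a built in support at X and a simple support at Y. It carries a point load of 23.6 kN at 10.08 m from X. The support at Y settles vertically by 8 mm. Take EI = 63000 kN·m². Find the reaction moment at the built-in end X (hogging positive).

Take the reaction at Y as the redundant and release it; the primary structure is a cantilever fixed at X.
Free-end deflection of the primary structure under the applied loading (downward +):
  point load 23.6 at a = 10.08: Pa²(3L − a)/(6EI) = 10479/EI
Flexibility coefficient — unit upward force at Y: δ_{YY} = L³/(3EI) = 590.5/EI.
With EI = 63000 kN·m²: δ_0 = 0.16633 m and δ_{YY} = 0.009373 m/kN.
Compatibility — the beam at Y must follow the support down by 0.008 m: δ_0 − R_Y·δ_{YY} = 0.008, so R_Y = (0.16633 − 0.008)/0.009373 = 16.89 kN.
Moment equilibrium about X: M_X = Σ(load moments about X) − R_Y·L = 237.9 − 16.89×12.1 = 33.5 kN·m.

M_X = 33.5 kN·m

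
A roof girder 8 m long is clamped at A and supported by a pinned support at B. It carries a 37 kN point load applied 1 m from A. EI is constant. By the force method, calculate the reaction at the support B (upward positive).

R_B = 0.8311 kN

Choose R_B as the redundant. The primary structure is the cantilever fixed at A.
Primary-structure tip deflection at B by superposition:
  point load 37 at a = 1: Pa²(3L − a)/(6EI) = 141.8/EI
Flexibility coefficient — unit upward force at B: δ_{BB} = L³/(3EI) = 170.7/EI.
Compatibility at B: δ_0 − R_B·δ_{BB} = 0, so R_B = 141.8/170.7 = 0.8311 kN.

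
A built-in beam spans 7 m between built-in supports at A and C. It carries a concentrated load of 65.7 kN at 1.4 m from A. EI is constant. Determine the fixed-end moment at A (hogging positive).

M_A = 58.87 kN·m

Release both end moments; the primary structure is a simply-supported span AC with redundants M_A and M_C.
Simple-span end rotations at A and C under the given loads:
  at A: point load 65.7 at a = 1.4: Pab(L + b)/(6LEI) = 154.5/EI
  at C: point load 65.7 at a = 1.4: Pab(L + a)/(6LEI) = 103/EI
  θ_A0 = 154.5/EI,  θ_C0 = 103/EI
Flexibility coefficients: a unit moment at one end gives L/(3EI) there and L/(6EI) at the far end, so f₁₁ = f₂₂ = 2.333/EI and f₁₂ = f₂₁ = 1.167/EI.
Compatibility — zero rotation at each built-in end:
  2.333 M_A + 1.167 M_C = 154.5
  1.167 M_A + 2.333 M_C = 103
Solving the pair gives M_A = 58.87 kN·m and M_C = 14.72 kN·m (hogging).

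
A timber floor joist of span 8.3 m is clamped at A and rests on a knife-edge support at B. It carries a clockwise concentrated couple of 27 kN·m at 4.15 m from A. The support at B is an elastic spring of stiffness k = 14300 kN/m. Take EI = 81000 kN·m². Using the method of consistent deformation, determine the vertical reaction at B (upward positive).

Take the reaction at B as the redundant and release it; the primary structure is a cantilever fixed at A.
Deflection at B on the released cantilever, summing each load's contribution:
  clockwise couple 27 at a = 4.15: M₀a(2L − a)/(2EI) = 697.5/EI
Flexibility coefficient — unit upward force at B: δ_{BB} = L³/(3EI) = 190.6/EI.
With EI = 81000 kN·m²: δ_0 = 0.008611 m and δ_{BB} = 0.002353 m/kN.
Compatibility — the spring shortens by R_B/k under the reaction it provides: δ_0 − R_B·δ_{BB} = R_B/k. With 1/k = 0.00007 m/kN, R_B = δ_0 / (δ_{BB} + 1/k) = 0.008611 / (0.002353 + 0.00007) = 3.554 kN.

R_B = 3.554 kN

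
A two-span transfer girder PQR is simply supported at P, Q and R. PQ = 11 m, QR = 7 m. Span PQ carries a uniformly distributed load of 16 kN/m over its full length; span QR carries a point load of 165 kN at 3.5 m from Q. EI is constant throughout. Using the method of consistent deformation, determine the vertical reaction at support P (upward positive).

Release continuity at Q by inserting a hinge; the redundant is the internal moment M_Q. The primary structure is two simply-supported spans PQ and QR.
Discontinuity in slope at Q on the released structure — sum the simple-span end rotations:
  span PQ: UDL 16: wL³/(24EI) = 887.3/EI
  span QR: point load 165 at a = 3.5: Pab(L + b)/(6LEI) = 505.3/EI
  relative rotation θ_0 = (887.3 + 505.3)/EI = 1393/EI
A unit hogging moment at Q produces rotation L₁/(3EI) + L₂/(3EI) = 6/EI.
Slope continuity at Q: θ_0 = M_Q·6/EI, so M_Q = 1393/6 = 232.1 kN·m (hogging).
Span PQ, ΣM about P with M_Q applied at Q: R_Q^{PQ}·11 = 968 + 232.1, so R_Q^{PQ} = 109.1 kN and R_P = 176 − 109.1 = 66.9 kN.

R_P = 66.9 kN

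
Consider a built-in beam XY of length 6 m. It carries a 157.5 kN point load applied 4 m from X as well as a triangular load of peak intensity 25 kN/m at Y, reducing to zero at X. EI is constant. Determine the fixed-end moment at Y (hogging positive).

Release both end moments; the primary structure is a simply-supported span XY with redundants M_X and M_Y.
Simple-span end rotations at X and Y under the given loads:
  at X: point load 157.5 at a = 4: Pab(L + b)/(6LEI) = 280/EI
  at Y: point load 157.5 at a = 4: Pab(L + a)/(6LEI) = 350/EI
  at X: triangular load, peak 25: 7w₀L³/(360EI) = 105/EI
  at Y: triangular load, peak 25: w₀L³/(45EI) = 120/EI
  θ_X0 = 385/EI,  θ_Y0 = 470/EI
Flexibility coefficients: a unit moment at one end gives L/(3EI) there and L/(6EI) at the far end, so f₁₁ = f₂₂ = 2/EI and f₁₂ = f₂₁ = 1/EI.
Compatibility — zero rotation at each built-in end:
  2 M_X + 1 M_Y = 385
  1 M_X + 2 M_Y = 470
Solving the pair gives M_X = 100 kN·m and M_Y = 185 kN·m (hogging).

M_Y = 185 kN·m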